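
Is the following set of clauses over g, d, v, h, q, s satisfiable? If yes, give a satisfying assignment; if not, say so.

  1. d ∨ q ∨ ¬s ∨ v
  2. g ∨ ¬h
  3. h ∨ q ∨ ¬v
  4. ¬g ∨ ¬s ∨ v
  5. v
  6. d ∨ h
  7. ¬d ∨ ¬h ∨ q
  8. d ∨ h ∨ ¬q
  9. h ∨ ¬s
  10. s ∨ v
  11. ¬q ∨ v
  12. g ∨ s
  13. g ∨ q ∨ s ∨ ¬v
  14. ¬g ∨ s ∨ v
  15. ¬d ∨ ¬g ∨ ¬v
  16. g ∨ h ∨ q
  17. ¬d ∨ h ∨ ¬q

Unit clause (v) forces v = True.
Try g = False:
  (g ∨ ¬h) forces h = False.
  (h ∨ q ∨ ¬v) forces q = True.
  (d ∨ h) forces d = True.
  clause (¬d ∨ h ∨ ¬q) is falsified — backtrack.
So g = True.
  then (¬d ∨ ¬g ∨ ¬v) forces d = False.
  then (d ∨ h) forces h = True.
Set q = True.
Set s = False.
All clauses satisfied.

g: True, d: False, v: True, h: True, q: True, s: False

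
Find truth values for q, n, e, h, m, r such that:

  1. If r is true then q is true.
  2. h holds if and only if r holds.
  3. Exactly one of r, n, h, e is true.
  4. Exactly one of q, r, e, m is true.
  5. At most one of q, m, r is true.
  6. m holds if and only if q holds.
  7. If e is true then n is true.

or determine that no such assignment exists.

Case m = True:
  (4) with m=T forces q = False.
  Constraint (6) is violated (m=T, q=F) — contradiction.
Case m = False:
  (6) with m=F forces q = False.
  (1) with q=F forces r = False.
  (2) with r=F forces h = False.
  (4) with q=F, r=F, m=F forces e = True.
  (3) with e=T forces n = False.
  Constraint (7) is violated (e=T, n=F) — contradiction.
Both cases fail — unsatisfiable.

Unsatisfiable — no assignment works.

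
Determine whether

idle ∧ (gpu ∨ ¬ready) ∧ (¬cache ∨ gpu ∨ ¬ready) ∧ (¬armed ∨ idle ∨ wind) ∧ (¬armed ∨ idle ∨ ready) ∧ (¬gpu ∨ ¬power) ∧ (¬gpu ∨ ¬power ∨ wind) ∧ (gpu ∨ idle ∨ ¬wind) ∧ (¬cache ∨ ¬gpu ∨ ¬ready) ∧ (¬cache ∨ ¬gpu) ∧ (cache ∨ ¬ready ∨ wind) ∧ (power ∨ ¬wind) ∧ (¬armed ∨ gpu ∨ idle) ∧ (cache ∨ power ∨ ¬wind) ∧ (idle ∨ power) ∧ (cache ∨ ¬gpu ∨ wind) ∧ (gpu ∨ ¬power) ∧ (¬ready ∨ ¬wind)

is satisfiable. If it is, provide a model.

Unit clause (idle) forces idle = True.
Try power = True:
  (¬gpu ∨ ¬power) forces gpu = False.
  clause (gpu ∨ ¬power) is falsified — backtrack.
So power = False.
  then (power ∨ ¬wind) forces wind = False.
Set ready = False.
Try gpu = True:
  (¬cache ∨ ¬gpu) forces cache = False.
  clause (cache ∨ ¬gpu ∨ wind) is falsified — backtrack.
So gpu = False.
Set armed = False.
Set cache = True.
All clauses satisfied.

power = False, ready = False, wind = False, gpu = False, armed = False, idle = True, cache = True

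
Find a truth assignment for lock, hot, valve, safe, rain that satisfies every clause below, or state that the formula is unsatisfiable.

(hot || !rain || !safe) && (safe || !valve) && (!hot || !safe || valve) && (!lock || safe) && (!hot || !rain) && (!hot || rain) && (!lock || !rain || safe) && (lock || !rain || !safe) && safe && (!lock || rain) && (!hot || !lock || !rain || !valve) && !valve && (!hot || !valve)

lock=F, hot=F, valve=F, safe=T, rain=F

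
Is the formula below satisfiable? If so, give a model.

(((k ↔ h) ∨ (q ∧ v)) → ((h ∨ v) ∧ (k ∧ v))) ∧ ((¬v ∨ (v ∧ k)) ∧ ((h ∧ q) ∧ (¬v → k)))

v = True; k = True; q = True; h = True

  ((k ↔ h) ∨ (q ∧ v)) → ((h ∨ v) ∧ (k ∧ v)) = True
    (k ↔ h) ∨ (q ∧ v) = True
      k ↔ h = True
      q ∧ v = True
    (h ∨ v) ∧ (k ∧ v) = True
      h ∨ v = True
      k ∧ v = True
  (¬v ∨ (v ∧ k)) ∧ ((h ∧ q) ∧ (¬v → k)) = True
    ¬v ∨ (v ∧ k) = True
      ¬v = False
      v ∧ k = True
    (h ∧ q) ∧ (¬v → k) = True
      h ∧ q = True
      ¬v → k = True
        ¬v = False
Both conjuncts True, so the formula holds.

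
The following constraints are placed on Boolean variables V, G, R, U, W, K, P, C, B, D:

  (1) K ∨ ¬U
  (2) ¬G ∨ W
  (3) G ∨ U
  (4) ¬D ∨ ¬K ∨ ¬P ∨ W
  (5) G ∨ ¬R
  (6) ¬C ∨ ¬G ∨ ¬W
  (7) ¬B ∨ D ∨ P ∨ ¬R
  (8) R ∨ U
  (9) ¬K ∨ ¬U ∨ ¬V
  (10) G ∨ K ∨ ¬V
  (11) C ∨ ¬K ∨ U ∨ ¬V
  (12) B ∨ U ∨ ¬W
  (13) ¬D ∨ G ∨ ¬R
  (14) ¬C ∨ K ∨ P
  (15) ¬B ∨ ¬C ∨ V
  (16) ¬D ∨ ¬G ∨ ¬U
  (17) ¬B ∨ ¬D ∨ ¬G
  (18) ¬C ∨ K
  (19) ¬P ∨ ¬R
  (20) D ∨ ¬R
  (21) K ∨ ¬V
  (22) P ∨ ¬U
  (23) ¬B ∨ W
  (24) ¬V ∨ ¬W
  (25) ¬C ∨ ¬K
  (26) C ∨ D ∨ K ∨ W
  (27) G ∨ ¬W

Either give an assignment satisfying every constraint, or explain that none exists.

V: False; G: True; R: False; U: True; W: True; K: True; P: True; C: False; B: True; D: False

Set V = False.
Set G = True.
  then (¬G ∨ W) forces W = True.
  then (¬C ∨ ¬G ∨ ¬W) forces C = False.
Try R = True:
  (¬P ∨ ¬R) forces P = False.
  (D ∨ ¬R) forces D = True.
  (¬D ∨ ¬G ∨ ¬U) forces U = False.
  (B ∨ U ∨ ¬W) forces B = True.
  clause (¬B ∨ ¬D ∨ ¬G) is falsified — backtrack.
So R = False.
  then (R ∨ U) forces U = True.
  then (¬D ∨ ¬G ∨ ¬U) forces D = False.
  then (P ∨ ¬U) forces P = True.
  then (K ∨ ¬U) forces K = True.
Set B = True.
All clauses satisfied.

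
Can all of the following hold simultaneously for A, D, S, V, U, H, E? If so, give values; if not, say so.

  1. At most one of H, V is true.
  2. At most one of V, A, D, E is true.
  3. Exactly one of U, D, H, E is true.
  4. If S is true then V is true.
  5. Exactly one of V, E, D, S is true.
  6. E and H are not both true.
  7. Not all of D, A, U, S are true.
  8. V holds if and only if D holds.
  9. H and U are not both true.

A=F, D=F, S=F, V=F, U=F, H=F, E=T

  (1) {H, V}: 0 true — at most one ✓
  (2) {V, A, D, E}: 1 true — at most one ✓
  (3) {U, D, H, E}: 1 true — exactly one ✓
  (4) S=F ⇒ V: vacuous ✓
  (5) {V, E, D, S}: 1 true — exactly one ✓
  (6) E=T, H=F — not both ✓
  (7) {D, A, U, S}: 0/4 true — not all ✓
  (8) V=F, D=F — same ✓
  (9) H=F, U=F — not both ✓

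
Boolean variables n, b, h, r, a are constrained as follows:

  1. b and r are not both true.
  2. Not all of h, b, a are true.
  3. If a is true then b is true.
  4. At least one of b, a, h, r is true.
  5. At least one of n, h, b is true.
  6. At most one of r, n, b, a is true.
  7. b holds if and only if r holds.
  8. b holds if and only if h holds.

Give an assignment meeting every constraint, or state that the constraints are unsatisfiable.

Unsatisfiable

Case b = True:
  (1) with b=T forces r = False.
  Constraint (7) is violated (b=T, r=F) — contradiction.
Case b = False:
  (3) with b=F forces a = False.
  (7) with b=F forces r = False.
  (4) with b=F, a=F, r=F forces h = True.
  Constraint (8) is violated (b=F, h=T) — contradiction.
Both cases fail — unsatisfiable.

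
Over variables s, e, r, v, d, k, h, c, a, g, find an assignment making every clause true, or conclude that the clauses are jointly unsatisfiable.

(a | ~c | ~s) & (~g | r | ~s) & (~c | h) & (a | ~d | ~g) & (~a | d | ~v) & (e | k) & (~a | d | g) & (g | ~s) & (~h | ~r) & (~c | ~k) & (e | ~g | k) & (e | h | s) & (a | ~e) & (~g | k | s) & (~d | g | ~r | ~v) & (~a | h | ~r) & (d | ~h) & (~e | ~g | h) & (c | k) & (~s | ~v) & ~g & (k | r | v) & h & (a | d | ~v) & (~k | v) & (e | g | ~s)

Unit clause (~g) forces g = False.
Unit clause (h) forces h = True.
In (g | ~s) only ~s is left, so s = False.
In (~h | ~r) only ~r is left, so r = False.
In (d | ~h) only d is left, so d = True.
Set e = True.
  then (a | ~e) forces a = True.
Try v = False:
  (k | r | v) forces k = True.
  clause (~k | v) is falsified — backtrack.
So v = True.
Set k = True.
  then (~c | ~k) forces c = False.
All clauses satisfied.

s = False, e = True, r = False, v = True, d = True, k = True, h = True, c = False, a = True, g = False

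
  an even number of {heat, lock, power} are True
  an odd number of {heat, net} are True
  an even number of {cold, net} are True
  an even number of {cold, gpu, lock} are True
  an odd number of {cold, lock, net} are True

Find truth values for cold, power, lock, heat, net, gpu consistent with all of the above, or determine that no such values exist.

cold=T, power=T, lock=T, heat=F, net=T, gpu=F

{heat, lock, power}: 2 true → even ✓
{heat, net}: 1 true → odd ✓
{cold, net}: 2 true → even ✓
{cold, gpu, lock}: 2 true → even ✓
{cold, lock, net}: 3 true → odd ✓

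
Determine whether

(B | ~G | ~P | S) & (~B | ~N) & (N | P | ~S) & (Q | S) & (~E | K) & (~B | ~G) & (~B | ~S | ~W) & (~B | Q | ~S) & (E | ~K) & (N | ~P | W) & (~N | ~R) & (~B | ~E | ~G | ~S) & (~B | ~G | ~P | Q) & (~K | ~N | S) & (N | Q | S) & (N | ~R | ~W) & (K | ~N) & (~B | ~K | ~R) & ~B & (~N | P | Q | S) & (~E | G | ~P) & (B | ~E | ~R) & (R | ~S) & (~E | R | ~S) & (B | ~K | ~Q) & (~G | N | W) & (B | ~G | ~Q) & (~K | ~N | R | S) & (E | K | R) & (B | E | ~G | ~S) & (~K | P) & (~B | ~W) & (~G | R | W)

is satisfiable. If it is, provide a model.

Unit clause (~B) forces B = False.
Try R = False:
  (R | ~S) forces S = False.
  (Q | S) forces Q = True.
  (B | ~K | ~Q) forces K = False.
  (~E | K) forces E = False.
  clause (E | K | R) is falsified — backtrack.
So R = True.
  then (~N | ~R) forces N = False.
  then (N | ~R | ~W) forces W = False.
  then (B | ~E | ~R) forces E = False.
  then (~G | N | W) forces G = False.
  then (E | ~K) forces K = False.
  then (N | ~P | W) forces P = False.
  then (N | P | ~S) forces S = False.
  then (Q | S) forces Q = True.
All clauses satisfied.

R = True, W = False, B = False, P = False, E = False, S = False, K = False, Q = True, N = False, G = False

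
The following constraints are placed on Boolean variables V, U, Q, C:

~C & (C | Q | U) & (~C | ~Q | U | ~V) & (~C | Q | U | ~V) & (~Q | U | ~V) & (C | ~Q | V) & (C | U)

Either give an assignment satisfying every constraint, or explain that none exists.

V = True; U = True; Q = False; C = False

Unit clause (~C) forces C = False.
In (C | U) only U is left, so U = True.
Set V = True.
Set Q = False.
Check each clause:
  (~C): ~C holds.
  (C | Q | U): U holds.
  (~C | ~Q | U | ~V): ~C holds.
  (~C | Q | U | ~V): ~C holds.
  (~Q | U | ~V): ~Q holds.
  (C | ~Q | V): ~Q holds.
  (C | U): U holds.
All clauses satisfied.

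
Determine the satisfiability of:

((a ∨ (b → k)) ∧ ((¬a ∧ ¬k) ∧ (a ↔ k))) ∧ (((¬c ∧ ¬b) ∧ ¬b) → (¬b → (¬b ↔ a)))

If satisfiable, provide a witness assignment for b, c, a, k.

b: False, c: True, a: False, k: False

  (a ∨ (b → k)) ∧ ((¬a ∧ ¬k) ∧ (a ↔ k)) = True
    a ∨ (b → k) = True
      b → k = True
    (¬a ∧ ¬k) ∧ (a ↔ k) = True
      ¬a ∧ ¬k = True
        ¬a = True
        ¬k = True
      a ↔ k = True
  ((¬c ∧ ¬b) ∧ ¬b) → (¬b → (¬b ↔ a)) = True
    (¬c ∧ ¬b) ∧ ¬b = False
      ¬c ∧ ¬b = False
        ¬c = False
        ¬b = True
      ¬b = True
    ¬b → (¬b ↔ a) = False
      ¬b = True
      ¬b ↔ a = False
        ¬b = True
Both conjuncts True, so the formula holds.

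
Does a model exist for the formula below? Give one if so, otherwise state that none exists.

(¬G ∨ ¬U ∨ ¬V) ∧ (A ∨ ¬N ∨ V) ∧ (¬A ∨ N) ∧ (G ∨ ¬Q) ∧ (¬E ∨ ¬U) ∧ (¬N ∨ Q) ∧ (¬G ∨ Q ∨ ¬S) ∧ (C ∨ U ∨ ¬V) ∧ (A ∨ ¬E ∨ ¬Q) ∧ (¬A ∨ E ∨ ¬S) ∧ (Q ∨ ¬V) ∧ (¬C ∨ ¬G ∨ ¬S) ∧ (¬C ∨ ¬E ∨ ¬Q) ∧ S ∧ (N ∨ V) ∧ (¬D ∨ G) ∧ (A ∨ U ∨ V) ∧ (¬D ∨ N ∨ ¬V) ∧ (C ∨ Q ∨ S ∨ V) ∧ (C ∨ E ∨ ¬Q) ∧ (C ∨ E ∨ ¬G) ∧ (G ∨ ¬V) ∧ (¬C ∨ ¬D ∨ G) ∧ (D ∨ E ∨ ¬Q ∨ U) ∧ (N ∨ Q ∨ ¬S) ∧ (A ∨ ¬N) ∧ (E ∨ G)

E: True, U: False, G: True, Q: True, D: True, V: False, A: True, C: False, N: True, S: True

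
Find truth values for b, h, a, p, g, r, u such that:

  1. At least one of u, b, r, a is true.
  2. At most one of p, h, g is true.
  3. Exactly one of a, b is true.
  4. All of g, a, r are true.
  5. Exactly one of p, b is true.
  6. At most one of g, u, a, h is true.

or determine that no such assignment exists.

UNSATISFIABLE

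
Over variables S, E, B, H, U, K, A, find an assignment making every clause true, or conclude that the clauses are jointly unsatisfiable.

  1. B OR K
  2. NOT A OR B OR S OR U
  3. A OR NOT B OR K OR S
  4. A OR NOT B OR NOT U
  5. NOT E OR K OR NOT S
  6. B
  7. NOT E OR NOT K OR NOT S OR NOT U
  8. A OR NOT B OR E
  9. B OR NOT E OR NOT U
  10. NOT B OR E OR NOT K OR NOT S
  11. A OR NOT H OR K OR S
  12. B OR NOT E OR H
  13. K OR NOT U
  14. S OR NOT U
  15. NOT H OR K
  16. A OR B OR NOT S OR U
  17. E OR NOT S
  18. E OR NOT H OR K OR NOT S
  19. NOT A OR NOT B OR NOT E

S: True; E: True; B: True; H: True; U: False; K: True; A: False

Unit clause (B) forces B = True.
Set S = True.
  then (E OR NOT S) forces E = True.
  then (NOT A OR NOT B OR NOT E) forces A = False.
  then (A OR NOT B OR NOT U) forces U = False.
  then (NOT E OR K OR NOT S) forces K = True.
Set H = True.
All clauses satisfied.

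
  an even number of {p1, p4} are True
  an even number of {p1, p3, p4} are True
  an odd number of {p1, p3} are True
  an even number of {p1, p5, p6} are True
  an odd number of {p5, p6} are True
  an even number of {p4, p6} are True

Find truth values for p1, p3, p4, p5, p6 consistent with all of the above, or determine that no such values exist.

p1 = True, p3 = False, p4 = True, p5 = False, p6 = True

{p1, p4}: 2 true → even ✓
{p1, p3, p4}: 2 true → even ✓
{p1, p3}: 1 true → odd ✓
{p1, p5, p6}: 2 true → even ✓
{p5, p6}: 1 true → odd ✓
{p4, p6}: 2 true → even ✓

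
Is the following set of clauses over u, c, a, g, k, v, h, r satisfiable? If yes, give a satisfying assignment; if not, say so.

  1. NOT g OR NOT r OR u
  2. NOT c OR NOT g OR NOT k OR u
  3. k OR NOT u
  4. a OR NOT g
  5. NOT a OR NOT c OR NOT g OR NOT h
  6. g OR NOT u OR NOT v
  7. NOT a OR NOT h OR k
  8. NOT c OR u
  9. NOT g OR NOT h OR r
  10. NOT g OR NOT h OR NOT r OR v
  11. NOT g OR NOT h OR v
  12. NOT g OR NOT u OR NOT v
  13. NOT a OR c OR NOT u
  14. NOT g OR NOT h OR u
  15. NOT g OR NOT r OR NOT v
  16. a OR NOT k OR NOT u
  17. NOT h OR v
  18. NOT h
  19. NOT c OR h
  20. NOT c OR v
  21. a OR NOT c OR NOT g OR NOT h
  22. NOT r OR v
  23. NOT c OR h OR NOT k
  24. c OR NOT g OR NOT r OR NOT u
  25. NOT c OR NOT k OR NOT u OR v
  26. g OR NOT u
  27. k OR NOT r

Unit clause (NOT h) forces h = False.
In (NOT c OR h) only NOT c is left, so c = False.
Try u = True:
  (k OR NOT u) forces k = True.
  (NOT a OR c OR NOT u) forces a = False.
  clause (a OR NOT k OR NOT u) is falsified — backtrack.
So u = False.
Set a = False.
  then (a OR NOT g) forces g = False.
Set k = False.
  then (k OR NOT r) forces r = False.
Set v = True.
All clauses satisfied.

u=F, c=F, a=F, g=F, k=F, v=T, h=F, r=F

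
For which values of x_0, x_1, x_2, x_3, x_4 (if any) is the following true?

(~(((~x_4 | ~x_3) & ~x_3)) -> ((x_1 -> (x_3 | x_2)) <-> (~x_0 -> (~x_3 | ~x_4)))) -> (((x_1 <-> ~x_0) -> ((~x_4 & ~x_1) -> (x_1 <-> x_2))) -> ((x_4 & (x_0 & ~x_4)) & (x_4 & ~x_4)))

x_0: False, x_1: False, x_2: False, x_3: True, x_4: True

  (~(((~x_4 | ~x_3) & ~x_3)) -> ((x_1 -> (x_3 | x_2)) <-> (~x_0 -> (~x_3 | ~x_4)))) -> (((x_1 <-> ~x_0) -> ((~x_4 & ~x_1) -> (x_1 <-> x_2))) -> ((x_4 & (x_0 & ~x_4)) & (x_4 & ~x_4))) = True
    ~(((~x_4 | ~x_3) & ~x_3)) -> ((x_1 -> (x_3 | x_2)) <-> (~x_0 -> (~x_3 | ~x_4))) = False
      ~(((~x_4 | ~x_3) & ~x_3)) = True
        (~x_4 | ~x_3) & ~x_3 = False
          ~x_4 | ~x_3 = False
            ~x_4 = False
            ~x_3 = False
          ~x_3 = False
      (x_1 -> (x_3 | x_2)) <-> (~x_0 -> (~x_3 | ~x_4)) = False
        x_1 -> (x_3 | x_2) = True
          x_3 | x_2 = True
        ~x_0 -> (~x_3 | ~x_4) = False
          ~x_0 = True
          ~x_3 | ~x_4 = False
            ~x_3 = False
            ~x_4 = False
    ((x_1 <-> ~x_0) -> ((~x_4 & ~x_1) -> (x_1 <-> x_2))) -> ((x_4 & (x_0 & ~x_4)) & (x_4 & ~x_4)) = False
      (x_1 <-> ~x_0) -> ((~x_4 & ~x_1) -> (x_1 <-> x_2)) = True
        x_1 <-> ~x_0 = False
          ~x_0 = True
        (~x_4 & ~x_1) -> (x_1 <-> x_2) = True
          ~x_4 & ~x_1 = False
            ~x_4 = False
            ~x_1 = True
          x_1 <-> x_2 = True
      (x_4 & (x_0 & ~x_4)) & (x_4 & ~x_4) = False
        x_4 & (x_0 & ~x_4) = False
          x_0 & ~x_4 = False
            ~x_4 = False
        x_4 & ~x_4 = False
          ~x_4 = False
The formula evaluates to True.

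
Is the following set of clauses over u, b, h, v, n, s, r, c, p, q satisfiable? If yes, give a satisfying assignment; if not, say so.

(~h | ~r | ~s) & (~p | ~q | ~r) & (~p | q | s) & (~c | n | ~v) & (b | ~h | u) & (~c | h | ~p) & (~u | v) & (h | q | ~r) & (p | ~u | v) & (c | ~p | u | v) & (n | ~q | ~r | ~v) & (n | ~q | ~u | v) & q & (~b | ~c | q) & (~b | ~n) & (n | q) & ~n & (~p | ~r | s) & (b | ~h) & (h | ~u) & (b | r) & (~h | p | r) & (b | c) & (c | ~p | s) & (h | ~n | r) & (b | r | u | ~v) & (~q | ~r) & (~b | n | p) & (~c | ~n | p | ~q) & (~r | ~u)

u = False; b = True; h = True; v = False; n = False; s = True; r = False; c = True; p = True; q = True

Unit clause (q) forces q = True.
Unit clause (~n) forces n = False.
In (~q | ~r) only ~r is left, so r = False.
In (b | r) only b is left, so b = True.
In (~b | n | p) only p is left, so p = True.
Set u = False.
Set h = True.
Set v = False.
  then (c | ~p | u | v) forces c = True.
Set s = True.
All clauses satisfied.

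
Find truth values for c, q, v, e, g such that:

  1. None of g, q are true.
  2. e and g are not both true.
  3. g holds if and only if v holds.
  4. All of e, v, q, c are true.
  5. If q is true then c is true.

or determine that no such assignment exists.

No satisfying assignment exists.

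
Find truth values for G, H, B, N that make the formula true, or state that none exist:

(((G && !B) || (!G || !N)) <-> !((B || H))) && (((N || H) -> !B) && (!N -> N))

G = False, H = False, B = False, N = True

  ((G && !B) || (!G || !N)) <-> !((B || H)) = True
    (G && !B) || (!G || !N) = True
      G && !B = False
        !B = True
      !G || !N = True
        !G = True
        !N = False
    !((B || H)) = True
      B || H = False
  ((N || H) -> !B) && (!N -> N) = True
    (N || H) -> !B = True
      N || H = True
      !B = True
    !N -> N = True
      !N = False
Both conjuncts True, so the formula holds.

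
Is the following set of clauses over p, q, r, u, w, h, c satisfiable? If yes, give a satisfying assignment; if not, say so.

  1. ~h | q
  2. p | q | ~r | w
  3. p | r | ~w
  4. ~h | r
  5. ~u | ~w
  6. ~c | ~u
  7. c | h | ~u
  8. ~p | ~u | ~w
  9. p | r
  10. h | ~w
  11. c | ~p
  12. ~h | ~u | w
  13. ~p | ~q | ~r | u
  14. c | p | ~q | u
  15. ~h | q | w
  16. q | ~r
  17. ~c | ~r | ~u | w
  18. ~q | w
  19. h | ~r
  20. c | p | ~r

p = False, q = True, r = True, u = False, w = True, h = True, c = True

Set p = False.
  then (p | r) forces r = True.
  then (q | ~r) forces q = True.
  then (~q | w) forces w = True.
  then (h | ~r) forces h = True.
  then (c | p | ~r) forces c = True.
  then (~u | ~w) forces u = False.
All clauses satisfied.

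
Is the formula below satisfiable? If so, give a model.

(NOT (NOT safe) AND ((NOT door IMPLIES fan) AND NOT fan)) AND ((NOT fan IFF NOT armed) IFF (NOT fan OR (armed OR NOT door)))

fan: False; door: True; armed: False; safe: True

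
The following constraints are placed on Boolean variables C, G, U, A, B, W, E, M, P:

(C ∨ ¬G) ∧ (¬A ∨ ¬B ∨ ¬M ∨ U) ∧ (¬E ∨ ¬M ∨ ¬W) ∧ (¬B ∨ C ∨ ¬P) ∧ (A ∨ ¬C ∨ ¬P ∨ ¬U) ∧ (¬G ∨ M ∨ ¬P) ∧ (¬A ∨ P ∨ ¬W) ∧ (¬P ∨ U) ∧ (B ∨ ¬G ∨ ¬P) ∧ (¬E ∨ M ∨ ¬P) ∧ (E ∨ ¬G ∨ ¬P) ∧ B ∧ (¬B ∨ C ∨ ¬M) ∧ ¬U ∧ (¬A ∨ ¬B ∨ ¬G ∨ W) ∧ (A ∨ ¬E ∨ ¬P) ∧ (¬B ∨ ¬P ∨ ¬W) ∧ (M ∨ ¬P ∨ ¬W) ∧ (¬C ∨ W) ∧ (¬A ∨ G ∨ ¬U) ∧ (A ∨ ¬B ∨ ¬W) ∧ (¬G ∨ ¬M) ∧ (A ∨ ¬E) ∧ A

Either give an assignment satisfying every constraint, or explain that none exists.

C: False, G: False, U: False, A: True, B: True, W: False, E: True, M: False, P: False

Unit clause (B) forces B = True.
Unit clause (¬U) forces U = False.
Unit clause (A) forces A = True.
In (¬A ∨ ¬B ∨ ¬M ∨ U) only ¬M is left, so M = False.
In (¬P ∨ U) only ¬P is left, so P = False.
In (¬A ∨ P ∨ ¬W) only ¬W is left, so W = False.
In (¬A ∨ ¬B ∨ ¬G ∨ W) only ¬G is left, so G = False.
In (¬C ∨ W) only ¬C is left, so C = False.
Set E = True.
All clauses satisfied.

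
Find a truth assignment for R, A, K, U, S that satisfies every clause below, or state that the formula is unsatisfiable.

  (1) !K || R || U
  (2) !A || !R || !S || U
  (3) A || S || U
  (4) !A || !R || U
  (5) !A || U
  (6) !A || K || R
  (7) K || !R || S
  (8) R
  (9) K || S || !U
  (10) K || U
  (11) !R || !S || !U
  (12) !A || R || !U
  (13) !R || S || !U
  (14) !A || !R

Unit clause (R) forces R = True.
In (!A || !R) only !A is left, so A = False.
Try K = False:
  (K || !R || S) forces S = True.
  (K || U) forces U = True.
  clause (!R || !S || !U) is falsified — backtrack.
So K = True.
Set U = False.
  then (A || S || U) forces S = True.
All clauses satisfied.

R=T, A=F, K=T, U=F, S=T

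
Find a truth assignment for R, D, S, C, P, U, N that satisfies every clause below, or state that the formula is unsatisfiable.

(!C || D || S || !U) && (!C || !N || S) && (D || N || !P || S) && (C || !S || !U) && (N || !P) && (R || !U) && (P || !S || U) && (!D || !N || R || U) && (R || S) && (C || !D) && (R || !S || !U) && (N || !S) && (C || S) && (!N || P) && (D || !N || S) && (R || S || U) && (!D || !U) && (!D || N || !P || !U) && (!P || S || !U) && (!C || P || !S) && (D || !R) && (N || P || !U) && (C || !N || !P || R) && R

Unit clause (R) forces R = True.
In (D || !R) only D is left, so D = True.
In (C || !D) only C is left, so C = True.
In (!D || !U) only !U is left, so U = False.
Set S = False.
  then (!C || !N || S) forces N = False.
  then (N || !P) forces P = False.
All clauses satisfied.

R = True; D = True; S = False; C = True; P = False; U = False; N = False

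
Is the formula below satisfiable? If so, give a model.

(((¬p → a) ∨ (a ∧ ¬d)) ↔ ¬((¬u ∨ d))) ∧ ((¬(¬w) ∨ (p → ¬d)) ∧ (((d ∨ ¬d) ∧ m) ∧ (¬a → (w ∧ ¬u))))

u: True, p: True, a: True, w: False, d: False, m: True

  ((¬p → a) ∨ (a ∧ ¬d)) ↔ ¬((¬u ∨ d)) = True
    (¬p → a) ∨ (a ∧ ¬d) = True
      ¬p → a = True
        ¬p = False
      a ∧ ¬d = True
        ¬d = True
    ¬((¬u ∨ d)) = True
      ¬u ∨ d = False
        ¬u = False
  (¬(¬w) ∨ (p → ¬d)) ∧ (((d ∨ ¬d) ∧ m) ∧ (¬a → (w ∧ ¬u))) = True
    ¬(¬w) ∨ (p → ¬d) = True
      ¬(¬w) = False
        ¬w = True
      p → ¬d = True
        ¬d = True
    ((d ∨ ¬d) ∧ m) ∧ (¬a → (w ∧ ¬u)) = True
      (d ∨ ¬d) ∧ m = True
        d ∨ ¬d = True
          ¬d = True
      ¬a → (w ∧ ¬u) = True
        ¬a = False
        w ∧ ¬u = False
          ¬u = False
Both conjuncts True, so the formula holds.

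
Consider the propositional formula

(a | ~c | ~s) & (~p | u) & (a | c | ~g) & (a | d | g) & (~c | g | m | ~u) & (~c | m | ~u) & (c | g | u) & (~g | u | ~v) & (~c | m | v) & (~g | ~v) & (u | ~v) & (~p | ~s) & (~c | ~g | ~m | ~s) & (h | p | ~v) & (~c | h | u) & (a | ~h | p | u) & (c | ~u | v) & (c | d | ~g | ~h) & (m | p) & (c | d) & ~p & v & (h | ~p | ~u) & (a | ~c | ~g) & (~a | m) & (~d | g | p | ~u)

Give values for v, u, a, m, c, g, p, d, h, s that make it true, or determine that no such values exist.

v = True, u = True, a = True, m = True, c = True, g = False, p = False, d = False, h = True, s = False

Unit clause (~p) forces p = False.
Unit clause (v) forces v = True.
In (~g | ~v) only ~g is left, so g = False.
In (u | ~v) only u is left, so u = True.
In (h | p | ~v) only h is left, so h = True.
In (m | p) only m is left, so m = True.
In (~d | g | p | ~u) only ~d is left, so d = False.
In (a | d | g) only a is left, so a = True.
In (c | d) only c is left, so c = True.
Set s = False.
All clauses satisfied.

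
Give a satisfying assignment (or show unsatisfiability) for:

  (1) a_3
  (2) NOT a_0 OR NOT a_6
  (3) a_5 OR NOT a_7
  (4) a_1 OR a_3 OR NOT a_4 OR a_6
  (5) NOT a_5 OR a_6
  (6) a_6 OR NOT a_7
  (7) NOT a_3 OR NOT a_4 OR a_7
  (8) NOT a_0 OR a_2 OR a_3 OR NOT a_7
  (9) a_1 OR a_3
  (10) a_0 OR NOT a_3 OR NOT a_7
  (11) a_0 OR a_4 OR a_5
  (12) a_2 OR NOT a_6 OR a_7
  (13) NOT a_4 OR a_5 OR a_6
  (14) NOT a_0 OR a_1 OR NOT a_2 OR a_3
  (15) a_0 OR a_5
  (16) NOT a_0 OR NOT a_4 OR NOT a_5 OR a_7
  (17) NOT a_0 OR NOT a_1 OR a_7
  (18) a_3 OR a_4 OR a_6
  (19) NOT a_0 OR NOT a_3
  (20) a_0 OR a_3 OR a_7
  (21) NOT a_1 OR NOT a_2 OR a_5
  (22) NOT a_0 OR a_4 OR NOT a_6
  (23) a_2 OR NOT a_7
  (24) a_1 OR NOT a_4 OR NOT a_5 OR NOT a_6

a_0 = False; a_1 = True; a_2 = True; a_3 = True; a_4 = False; a_5 = True; a_6 = True; a_7 = False

Unit clause (a_3) forces a_3 = True.
In (NOT a_0 OR NOT a_3) only NOT a_0 is left, so a_0 = False.
In (a_0 OR NOT a_3 OR NOT a_7) only NOT a_7 is left, so a_7 = False.
In (a_0 OR a_5) only a_5 is left, so a_5 = True.
In (NOT a_5 OR a_6) only a_6 is left, so a_6 = True.
In (NOT a_3 OR NOT a_4 OR a_7) only NOT a_4 is left, so a_4 = False.
In (a_2 OR NOT a_6 OR a_7) only a_2 is left, so a_2 = True.
Set a_1 = True.
All clauses satisfied.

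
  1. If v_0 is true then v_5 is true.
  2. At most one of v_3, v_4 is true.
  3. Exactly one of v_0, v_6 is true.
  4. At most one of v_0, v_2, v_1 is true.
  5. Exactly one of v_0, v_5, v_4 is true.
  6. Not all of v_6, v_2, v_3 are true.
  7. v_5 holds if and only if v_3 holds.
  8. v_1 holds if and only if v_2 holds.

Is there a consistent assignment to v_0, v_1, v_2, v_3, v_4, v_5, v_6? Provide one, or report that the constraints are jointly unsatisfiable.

v_0: False, v_1: False, v_2: False, v_3: True, v_4: False, v_5: True, v_6: True

  (1) v_0=F ⇒ v_5: vacuous ✓
  (2) {v_3, v_4}: 1 true — at most one ✓
  (3) {v_0, v_6}: 1 true — exactly one ✓
  (4) {v_0, v_2, v_1}: 0 true — at most one ✓
  (5) {v_0, v_5, v_4}: 1 true — exactly one ✓
  (6) {v_6, v_2, v_3}: 2/3 true — not all ✓
  (7) v_5=T, v_3=T — same ✓
  (8) v_1=F, v_2=F — same ✓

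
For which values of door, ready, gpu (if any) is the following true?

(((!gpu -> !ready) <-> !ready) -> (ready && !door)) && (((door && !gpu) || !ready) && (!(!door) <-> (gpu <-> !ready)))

Case ready = True: the formula simplifies to (!gpu -> !door) && ((door && !gpu) && (!(!door) <-> !gpu)).
  door = True: simplifies to gpu && (!gpu && !gpu).
    gpu = True: the conjunct !gpu is False.
    gpu = False: the conjunct gpu is False.
  door = False: the conjunct door is False.
Case ready = False: the conjunct ((!gpu -> !ready) <-> !ready) -> (ready && !door) becomes (True <-> True) -> (False && !door) = False.
Both cases fail — unsatisfiable.

No satisfying assignment exists.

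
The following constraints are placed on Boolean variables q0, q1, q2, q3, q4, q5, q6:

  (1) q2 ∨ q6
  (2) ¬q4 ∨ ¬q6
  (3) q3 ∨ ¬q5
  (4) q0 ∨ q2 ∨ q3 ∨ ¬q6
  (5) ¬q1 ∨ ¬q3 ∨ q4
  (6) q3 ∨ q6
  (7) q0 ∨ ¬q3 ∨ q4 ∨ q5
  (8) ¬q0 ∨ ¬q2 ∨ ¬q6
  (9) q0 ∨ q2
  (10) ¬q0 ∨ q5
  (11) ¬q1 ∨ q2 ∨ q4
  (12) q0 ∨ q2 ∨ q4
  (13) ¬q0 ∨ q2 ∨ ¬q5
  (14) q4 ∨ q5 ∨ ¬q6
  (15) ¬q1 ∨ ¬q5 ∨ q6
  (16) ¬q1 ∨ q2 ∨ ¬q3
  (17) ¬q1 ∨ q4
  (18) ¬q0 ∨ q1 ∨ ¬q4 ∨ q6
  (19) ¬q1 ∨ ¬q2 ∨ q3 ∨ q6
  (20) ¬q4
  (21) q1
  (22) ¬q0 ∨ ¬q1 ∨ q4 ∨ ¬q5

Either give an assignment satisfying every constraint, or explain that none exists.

Case q1 = True:
  (¬q1 ∨ q4) forces q4 = True.
  Clause (¬q4) is falsified — contradiction.
Case q1 = False:
  Clause (q1) is falsified — contradiction.
Both cases fail, so the formula is unsatisfiable.

No satisfying assignment exists.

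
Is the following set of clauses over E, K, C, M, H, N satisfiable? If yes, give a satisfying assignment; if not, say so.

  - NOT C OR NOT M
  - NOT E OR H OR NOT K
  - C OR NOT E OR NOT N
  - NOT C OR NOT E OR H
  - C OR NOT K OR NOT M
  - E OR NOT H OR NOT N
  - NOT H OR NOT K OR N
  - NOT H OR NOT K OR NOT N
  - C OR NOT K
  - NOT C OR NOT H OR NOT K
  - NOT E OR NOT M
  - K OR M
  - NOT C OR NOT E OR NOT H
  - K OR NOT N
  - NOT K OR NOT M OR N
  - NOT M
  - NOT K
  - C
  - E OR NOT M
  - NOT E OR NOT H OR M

Unsatisfiable — no assignment works.

Case K = True:
  Clause (NOT K) is falsified — contradiction.
Case K = False:
  (K OR M) forces M = True.
  Clause (NOT M) is falsified — contradiction.
Both cases fail, so the formula is unsatisfiable.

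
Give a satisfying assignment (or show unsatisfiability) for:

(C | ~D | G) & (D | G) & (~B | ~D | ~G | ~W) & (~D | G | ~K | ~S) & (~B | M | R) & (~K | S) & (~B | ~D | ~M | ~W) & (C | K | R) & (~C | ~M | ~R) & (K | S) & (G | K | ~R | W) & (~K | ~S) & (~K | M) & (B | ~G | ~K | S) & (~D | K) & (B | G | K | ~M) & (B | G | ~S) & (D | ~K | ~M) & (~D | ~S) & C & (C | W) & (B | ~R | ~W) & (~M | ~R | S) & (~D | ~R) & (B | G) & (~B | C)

S=T; B=F; M=T; K=F; R=F; G=T; D=F; W=T; C=T

Unit clause (C) forces C = True.
Set S = True.
  then (~K | ~S) forces K = False.
  then (~D | K) forces D = False.
  then (D | G) forces G = True.
Set B = False.
Set M = True.
  then (~C | ~M | ~R) forces R = False.
Set W = True.
All clauses satisfied.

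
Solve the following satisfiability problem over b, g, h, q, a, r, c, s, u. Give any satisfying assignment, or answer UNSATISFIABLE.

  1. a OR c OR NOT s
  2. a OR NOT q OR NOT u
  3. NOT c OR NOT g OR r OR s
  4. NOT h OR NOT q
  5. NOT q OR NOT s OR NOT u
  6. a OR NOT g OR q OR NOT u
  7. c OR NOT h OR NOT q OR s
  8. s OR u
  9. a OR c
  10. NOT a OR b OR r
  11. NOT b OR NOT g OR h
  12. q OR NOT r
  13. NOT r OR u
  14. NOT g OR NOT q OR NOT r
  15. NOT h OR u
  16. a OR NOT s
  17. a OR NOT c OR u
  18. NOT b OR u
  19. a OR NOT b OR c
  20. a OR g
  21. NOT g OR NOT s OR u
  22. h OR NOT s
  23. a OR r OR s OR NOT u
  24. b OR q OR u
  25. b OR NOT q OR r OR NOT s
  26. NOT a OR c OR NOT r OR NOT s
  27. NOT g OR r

b = True; g = False; h = False; q = True; a = True; r = True; c = True; s = False; u = True

Set b = True.
  then (NOT b OR u) forces u = True.
Try g = True:
  (NOT b OR NOT g OR h) forces h = True.
  (NOT h OR NOT q) forces q = False.
  (a OR NOT g OR q OR NOT u) forces a = True.
  (q OR NOT r) forces r = False.
  clause (NOT g OR r) is falsified — backtrack.
So g = False.
  then (a OR g) forces a = True.
Set h = False.
  then (h OR NOT s) forces s = False.
Set q = True.
Set r = True.
Set c = True.
All clauses satisfied.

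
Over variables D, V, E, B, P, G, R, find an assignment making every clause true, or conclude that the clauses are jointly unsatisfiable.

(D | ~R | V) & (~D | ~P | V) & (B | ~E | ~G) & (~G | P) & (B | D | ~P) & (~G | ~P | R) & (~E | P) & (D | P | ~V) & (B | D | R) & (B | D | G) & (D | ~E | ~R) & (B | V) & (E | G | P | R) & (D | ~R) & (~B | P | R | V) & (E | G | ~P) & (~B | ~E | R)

D=T, V=T, E=T, B=F, P=T, G=F, R=F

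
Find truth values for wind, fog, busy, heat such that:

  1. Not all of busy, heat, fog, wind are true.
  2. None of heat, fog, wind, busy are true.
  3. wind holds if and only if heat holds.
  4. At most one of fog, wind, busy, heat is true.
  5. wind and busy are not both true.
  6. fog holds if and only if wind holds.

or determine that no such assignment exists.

wind=F; fog=F; busy=F; heat=F

  (1) {busy, heat, fog, wind}: 0/4 true — not all ✓
  (2) {heat, fog, wind, busy}: 0 true — none ✓
  (3) wind=F, heat=F — same ✓
  (4) {fog, wind, busy, heat}: 0 true — at most one ✓
  (5) wind=F, busy=F — not both ✓
  (6) fog=F, wind=F — same ✓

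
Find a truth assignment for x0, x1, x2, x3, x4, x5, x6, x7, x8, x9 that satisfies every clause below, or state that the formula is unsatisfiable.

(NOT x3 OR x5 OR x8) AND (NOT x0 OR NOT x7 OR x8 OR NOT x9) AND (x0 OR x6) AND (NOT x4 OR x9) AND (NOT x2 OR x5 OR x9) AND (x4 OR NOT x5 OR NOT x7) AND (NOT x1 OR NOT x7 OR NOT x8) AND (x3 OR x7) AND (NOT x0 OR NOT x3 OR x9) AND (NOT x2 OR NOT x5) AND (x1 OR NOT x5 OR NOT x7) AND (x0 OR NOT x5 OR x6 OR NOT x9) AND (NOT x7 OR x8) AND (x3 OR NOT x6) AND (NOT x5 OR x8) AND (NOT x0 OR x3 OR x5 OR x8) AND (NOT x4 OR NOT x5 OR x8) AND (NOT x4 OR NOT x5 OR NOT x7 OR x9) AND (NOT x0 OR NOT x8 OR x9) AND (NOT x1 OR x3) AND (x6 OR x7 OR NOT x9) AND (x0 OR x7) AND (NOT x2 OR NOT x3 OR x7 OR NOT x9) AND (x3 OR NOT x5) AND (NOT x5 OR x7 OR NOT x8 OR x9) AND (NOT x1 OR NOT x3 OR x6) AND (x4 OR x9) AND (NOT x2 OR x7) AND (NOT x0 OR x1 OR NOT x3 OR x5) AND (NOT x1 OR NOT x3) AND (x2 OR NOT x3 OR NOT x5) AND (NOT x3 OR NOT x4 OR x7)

x0=T; x1=F; x2=F; x3=F; x4=F; x5=F; x6=F; x7=T; x8=T; x9=T

Set x0 = True.
Try x1 = True:
  (NOT x1 OR x3) forces x3 = True.
  clause (NOT x1 OR NOT x3) is falsified — backtrack.
So x1 = False.
Set x2 = False.
Set x3 = False.
  then (x3 OR x7) forces x7 = True.
  then (x1 OR NOT x5 OR NOT x7) forces x5 = False.
  then (NOT x7 OR x8) forces x8 = True.
  then (x3 OR NOT x6) forces x6 = False.
  then (NOT x0 OR NOT x8 OR x9) forces x9 = True.
Set x4 = False.
All clauses satisfied.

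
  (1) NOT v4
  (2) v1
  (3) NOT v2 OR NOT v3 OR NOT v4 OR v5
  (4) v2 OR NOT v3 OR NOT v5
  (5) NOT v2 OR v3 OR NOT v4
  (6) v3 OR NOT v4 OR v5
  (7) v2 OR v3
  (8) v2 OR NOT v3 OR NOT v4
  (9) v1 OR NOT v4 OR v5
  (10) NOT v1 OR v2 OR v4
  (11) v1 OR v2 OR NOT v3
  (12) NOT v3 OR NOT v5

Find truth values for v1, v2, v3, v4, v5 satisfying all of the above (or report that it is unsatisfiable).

Unit clause (NOT v4) forces v4 = False.
Unit clause (v1) forces v1 = True.
In (NOT v1 OR v2 OR v4) only v2 is left, so v2 = True.
Set v3 = False.
Set v5 = False.
All clauses satisfied.

v1 = True, v2 = True, v3 = False, v4 = False, v5 = False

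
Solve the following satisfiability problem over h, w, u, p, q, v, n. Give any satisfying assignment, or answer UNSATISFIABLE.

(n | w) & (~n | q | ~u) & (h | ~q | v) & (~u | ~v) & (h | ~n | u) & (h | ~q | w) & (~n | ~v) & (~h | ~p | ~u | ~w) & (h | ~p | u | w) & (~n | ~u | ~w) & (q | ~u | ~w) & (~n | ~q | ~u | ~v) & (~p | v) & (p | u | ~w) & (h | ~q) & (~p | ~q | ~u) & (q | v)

h = True; w = False; u = False; p = False; q = True; v = False; n = True

Set h = True.
Set w = False.
  then (n | w) forces n = True.
  then (~n | ~v) forces v = False.
  then (~p | v) forces p = False.
  then (q | v) forces q = True.
Set u = False.
All clauses satisfied.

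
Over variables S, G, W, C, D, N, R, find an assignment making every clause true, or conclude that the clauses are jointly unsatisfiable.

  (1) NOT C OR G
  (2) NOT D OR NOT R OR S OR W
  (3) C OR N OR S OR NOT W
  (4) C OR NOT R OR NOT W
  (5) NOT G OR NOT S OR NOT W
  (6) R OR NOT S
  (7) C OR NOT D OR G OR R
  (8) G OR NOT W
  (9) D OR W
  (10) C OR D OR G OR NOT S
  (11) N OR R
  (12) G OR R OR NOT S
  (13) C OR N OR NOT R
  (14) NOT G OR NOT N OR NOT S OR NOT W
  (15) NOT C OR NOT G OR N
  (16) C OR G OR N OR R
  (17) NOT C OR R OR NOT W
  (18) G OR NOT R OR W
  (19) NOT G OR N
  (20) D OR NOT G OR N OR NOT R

Set S = False.
Try G = False:
  (NOT C OR G) forces C = False.
  (G OR NOT W) forces W = False.
  (D OR W) forces D = True.
  (NOT D OR NOT R OR S OR W) forces R = False.
  clause (C OR NOT D OR G OR R) is falsified — backtrack.
So G = True.
  then (NOT G OR N) forces N = True.
Set W = True.
Set C = True.
  then (NOT C OR R OR NOT W) forces R = True.
Set D = True.
All clauses satisfied.

S: False, G: True, W: True, C: True, D: True, N: True, R: True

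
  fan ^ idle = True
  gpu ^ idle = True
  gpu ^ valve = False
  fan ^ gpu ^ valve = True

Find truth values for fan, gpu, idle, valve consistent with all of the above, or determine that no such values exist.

fan = True; gpu = True; idle = False; valve = True

fan ^ idle = T ^ F = True ✓
gpu ^ idle = T ^ F = True ✓
gpu ^ valve = T ^ T = False ✓
fan ^ gpu ^ valve = T ^ T ^ T = True ✓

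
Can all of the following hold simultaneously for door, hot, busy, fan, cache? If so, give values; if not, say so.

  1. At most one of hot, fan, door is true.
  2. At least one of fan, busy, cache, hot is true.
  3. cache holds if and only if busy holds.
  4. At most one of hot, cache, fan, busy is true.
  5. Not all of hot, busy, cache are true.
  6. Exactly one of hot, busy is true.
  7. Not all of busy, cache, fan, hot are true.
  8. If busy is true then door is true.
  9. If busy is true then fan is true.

door=F; hot=T; busy=F; fan=F; cache=F

  (1) {hot, fan, door}: 1 true — at most one ✓
  (2) {fan, busy, cache, hot}: 1 true — at least one ✓
  (3) cache=F, busy=F — same ✓
  (4) {hot, cache, fan, busy}: 1 true — at most one ✓
  (5) {hot, busy, cache}: 1/3 true — not all ✓
  (6) {hot, busy}: 1 true — exactly one ✓
  (7) {busy, cache, fan, hot}: 1/4 true — not all ✓
  (8) busy=F ⇒ door: vacuous ✓
  (9) busy=F ⇒ fan: vacuous ✓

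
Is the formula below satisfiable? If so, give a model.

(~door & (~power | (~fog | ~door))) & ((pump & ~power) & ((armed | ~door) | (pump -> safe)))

armed: True, fog: True, door: False, power: False, safe: False, pump: True

  ~door & (~power | (~fog | ~door)) = True
    ~door = True
    ~power | (~fog | ~door) = True
      ~power = True
      ~fog | ~door = True
        ~fog = False
        ~door = True
  (pump & ~power) & ((armed | ~door) | (pump -> safe)) = True
    pump & ~power = True
      ~power = True
    (armed | ~door) | (pump -> safe) = True
      armed | ~door = True
        ~door = True
      pump -> safe = False
Both conjuncts True, so the formula holds.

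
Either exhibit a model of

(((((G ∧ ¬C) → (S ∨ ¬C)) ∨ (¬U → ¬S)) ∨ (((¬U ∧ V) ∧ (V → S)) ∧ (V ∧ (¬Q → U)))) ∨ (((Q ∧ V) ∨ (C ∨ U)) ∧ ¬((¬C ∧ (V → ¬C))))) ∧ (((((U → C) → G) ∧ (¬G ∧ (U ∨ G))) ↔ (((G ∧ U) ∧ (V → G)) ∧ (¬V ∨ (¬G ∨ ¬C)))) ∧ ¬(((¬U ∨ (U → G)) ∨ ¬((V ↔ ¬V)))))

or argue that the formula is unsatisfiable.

UNSATISFIABLE

The conjunct ¬(((¬U ∨ (U → G)) ∨ ¬((V ↔ ¬V)))) is unsatisfiable on its own:
  U=F, G=F, V=F: evaluates to False.
  U=F, G=F, V=T: evaluates to False.
  U=F, G=T, V=F: evaluates to False.
  U=F, G=T, V=T: evaluates to False.
  U=T, G=F, V=F: evaluates to False.
  U=T, G=F, V=T: evaluates to False.
  U=T, G=T, V=F: evaluates to False.
  U=T, G=T, V=T: evaluates to False.
So the whole conjunction is unsatisfiable.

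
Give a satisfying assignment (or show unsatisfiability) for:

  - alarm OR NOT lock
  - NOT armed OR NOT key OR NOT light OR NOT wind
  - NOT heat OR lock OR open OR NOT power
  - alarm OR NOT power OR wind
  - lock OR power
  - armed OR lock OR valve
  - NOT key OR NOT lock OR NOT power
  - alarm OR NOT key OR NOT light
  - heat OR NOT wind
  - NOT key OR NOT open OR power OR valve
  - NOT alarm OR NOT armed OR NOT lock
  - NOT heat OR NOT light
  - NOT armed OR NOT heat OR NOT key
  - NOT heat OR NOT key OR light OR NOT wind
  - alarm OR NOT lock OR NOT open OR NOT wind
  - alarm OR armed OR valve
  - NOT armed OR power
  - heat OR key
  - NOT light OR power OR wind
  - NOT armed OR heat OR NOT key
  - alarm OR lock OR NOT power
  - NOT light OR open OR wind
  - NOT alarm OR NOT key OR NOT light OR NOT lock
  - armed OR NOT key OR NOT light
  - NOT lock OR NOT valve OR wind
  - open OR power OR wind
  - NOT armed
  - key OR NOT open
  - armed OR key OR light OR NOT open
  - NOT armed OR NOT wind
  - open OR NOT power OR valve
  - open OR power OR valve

lock: False; wind: False; key: True; power: True; open: True; armed: False; valve: True; alarm: True; heat: False; light: False

Unit clause (NOT armed) forces armed = False.
Set lock = False.
  then (lock OR power) forces power = True.
  then (armed OR lock OR valve) forces valve = True.
  then (alarm OR lock OR NOT power) forces alarm = True.
Try wind = True:
  (heat OR NOT wind) forces heat = True.
  (NOT heat OR lock OR open OR NOT power) forces open = True.
  (NOT heat OR NOT light) forces light = False.
  (NOT heat OR NOT key OR light OR NOT wind) forces key = False.
  clause (key OR NOT open) is falsified — backtrack.
So wind = False.
Try key = False:
  (heat OR key) forces heat = True.
  (NOT heat OR lock OR open OR NOT power) forces open = True.
  clause (key OR NOT open) is falsified — backtrack.
So key = True.
  then (armed OR NOT key OR NOT light) forces light = False.
Set open = True.
Set heat = False.
All clauses satisfied.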